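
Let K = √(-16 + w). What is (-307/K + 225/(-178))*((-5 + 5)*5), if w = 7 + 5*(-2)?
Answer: 0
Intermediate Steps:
w = -3 (w = 7 - 10 = -3)
K = I*√19 (K = √(-16 - 3) = √(-19) = I*√19 ≈ 4.3589*I)
(-307/K + 225/(-178))*((-5 + 5)*5) = (-307*(-I*√19/19) + 225/(-178))*((-5 + 5)*5) = (-(-307)*I*√19/19 + 225*(-1/178))*(0*5) = (307*I*√19/19 - 225/178)*0 = (-225/178 + 307*I*√19/19)*0 = 0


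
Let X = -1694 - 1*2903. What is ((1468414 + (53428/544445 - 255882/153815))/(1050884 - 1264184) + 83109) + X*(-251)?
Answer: 2153515652457365347/1740989685875 ≈ 1.2369e+6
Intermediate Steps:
X = -4597 (X = -1694 - 2903 = -4597)
((1468414 + (53428/544445 - 255882/153815))/(1050884 - 1264184) + 83109) + X*(-251) = ((1468414 + (53428/544445 - 255882/153815))/(1050884 - 1264184) + 83109) - 4597*(-251) = ((1468414 + (53428*(1/544445) - 255882*1/153815))/(-213300) + 83109) + 1153847 = ((1468414 + (2812/28655 - 255882/153815))*(-1/213300) + 83109) + 1153847 = ((1468414 - 1379954186/881513765)*(-1/213300) + 83109) + 1153847 = ((1294425773764524/881513765)*(-1/213300) + 83109) + 1153847 = (-11985423831153/1740989685875 + 83109) + 1153847 = 144679926379554222/1740989685875 + 1153847 = 2153515652457365347/1740989685875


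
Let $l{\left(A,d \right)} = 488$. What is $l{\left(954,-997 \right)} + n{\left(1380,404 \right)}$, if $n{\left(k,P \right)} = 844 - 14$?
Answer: $1318$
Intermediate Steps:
$n{\left(k,P \right)} = 830$
$l{\left(954,-997 \right)} + n{\left(1380,404 \right)} = 488 + 830 = 1318$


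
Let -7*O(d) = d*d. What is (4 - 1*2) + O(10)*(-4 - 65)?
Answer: 6914/7 ≈ 987.71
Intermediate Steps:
O(d) = -d²/7 (O(d) = -d*d/7 = -d²/7)
(4 - 1*2) + O(10)*(-4 - 65) = (4 - 1*2) + (-⅐*10²)*(-4 - 65) = (4 - 2) - ⅐*100*(-69) = 2 - 100/7*(-69) = 2 + 6900/7 = 6914/7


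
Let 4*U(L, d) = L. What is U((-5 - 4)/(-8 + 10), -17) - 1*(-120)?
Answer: 951/8 ≈ 118.88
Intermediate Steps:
U(L, d) = L/4
U((-5 - 4)/(-8 + 10), -17) - 1*(-120) = ((-5 - 4)/(-8 + 10))/4 - 1*(-120) = (-9/2)/4 + 120 = (-9*1/2)/4 + 120 = (1/4)*(-9/2) + 120 = -9/8 + 120 = 951/8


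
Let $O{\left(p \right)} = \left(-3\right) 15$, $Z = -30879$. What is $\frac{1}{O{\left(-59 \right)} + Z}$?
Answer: $- \frac{1}{30924} \approx -3.2337 \cdot 10^{-5}$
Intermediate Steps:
$O{\left(p \right)} = -45$
$\frac{1}{O{\left(-59 \right)} + Z} = \frac{1}{-45 - 30879} = \frac{1}{-30924} = - \frac{1}{30924}$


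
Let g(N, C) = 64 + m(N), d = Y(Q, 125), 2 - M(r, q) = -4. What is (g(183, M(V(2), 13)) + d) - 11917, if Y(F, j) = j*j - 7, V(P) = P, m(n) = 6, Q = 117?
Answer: 3771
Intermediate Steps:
M(r, q) = 6 (M(r, q) = 2 - 1*(-4) = 2 + 4 = 6)
Y(F, j) = -7 + j**2 (Y(F, j) = j**2 - 7 = -7 + j**2)
d = 15618 (d = -7 + 125**2 = -7 + 15625 = 15618)
g(N, C) = 70 (g(N, C) = 64 + 6 = 70)
(g(183, M(V(2), 13)) + d) - 11917 = (70 + 15618) - 11917 = 15688 - 11917 = 3771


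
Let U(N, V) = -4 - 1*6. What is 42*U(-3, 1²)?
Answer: -420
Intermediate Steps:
U(N, V) = -10 (U(N, V) = -4 - 6 = -10)
42*U(-3, 1²) = 42*(-10) = -420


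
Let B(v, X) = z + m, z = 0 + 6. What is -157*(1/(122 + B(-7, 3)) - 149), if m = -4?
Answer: 2900575/124 ≈ 23392.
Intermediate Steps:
z = 6
B(v, X) = 2 (B(v, X) = 6 - 4 = 2)
-157*(1/(122 + B(-7, 3)) - 149) = -157*(1/(122 + 2) - 149) = -157*(1/124 - 149) = -157*(-18475/124) = 2900575/124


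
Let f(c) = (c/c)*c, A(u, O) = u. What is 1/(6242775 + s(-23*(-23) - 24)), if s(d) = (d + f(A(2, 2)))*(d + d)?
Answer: 1/6754845 ≈ 1.4804e-7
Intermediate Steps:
f(c) = c (f(c) = 1*c = c)
s(d) = 2*d*(2 + d) (s(d) = (d + 2)*(d + d) = (2 + d)*(2*d) = 2*d*(2 + d))
1/(6242775 + s(-23*(-23) - 24)) = 1/(6242775 + 2*(-23*(-23) - 24)*(2 + (-23*(-23) - 24))) = 1/(6242775 + 2*(529 - 24)*(2 + (529 - 24))) = 1/(6242775 + 2*505*(2 + 505)) = 1/(6242775 + 2*505*507) = 1/(6242775 + 512070) = 1/6754845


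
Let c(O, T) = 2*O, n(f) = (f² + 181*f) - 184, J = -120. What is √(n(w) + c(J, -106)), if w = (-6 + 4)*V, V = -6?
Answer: 2*√473 ≈ 43.497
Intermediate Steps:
w = 12 (w = (-6 + 4)*(-6) = -2*(-6) = 12)
n(f) = -184 + f² + 181*f
√(n(w) + c(J, -106)) = √((-184 + 12² + 181*12) + 2*(-120)) = √((-184 + 144 + 2172) - 240) = √(2132 - 240) = √1892 = 2*√473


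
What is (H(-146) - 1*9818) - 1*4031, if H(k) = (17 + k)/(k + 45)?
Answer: -1398620/101 ≈ -13848.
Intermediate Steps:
H(k) = (17 + k)/(45 + k)
(H(-146) - 1*9818) - 1*4031 = ((17 - 146)/(45 - 146) - 1*9818) - 1*4031 = (-129/(-101) - 9818) - 4031 = (-1/101*(-129) - 9818) - 4031 = (129/101 - 9818) - 4031 = -991489/101 - 4031 = -1398620/101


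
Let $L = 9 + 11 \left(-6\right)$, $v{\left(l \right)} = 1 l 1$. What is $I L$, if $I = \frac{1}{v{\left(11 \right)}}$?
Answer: $- \frac{57}{11} \approx -5.1818$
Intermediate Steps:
$v{\left(l \right)} = l$ ($v{\left(l \right)} = l 1 = l$)
$I = \frac{1}{11} \approx 0.090909$
$L = -57$ ($L = 9 - 66 = -57$)
$I L = \frac{1}{11} \left(-57\right) = - \frac{57}{11}$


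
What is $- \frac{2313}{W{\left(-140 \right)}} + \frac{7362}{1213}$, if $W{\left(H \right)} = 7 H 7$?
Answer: $\frac{53308989}{8321180} \approx 6.4064$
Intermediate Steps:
$W{\left(H \right)} = 49 H$
$- \frac{2313}{W{\left(-140 \right)}} + \frac{7362}{1213} = - \frac{2313}{49 \left(-140\right)} + \frac{7362}{1213} = - \frac{2313}{-6860} + 7362 \cdot \frac{1}{1213} = \left(-2313\right) \left(- \frac{1}{6860}\right) + \frac{7362}{1213} = \frac{2313}{6860} + \frac{7362}{1213} = \frac{53308989}{8321180}$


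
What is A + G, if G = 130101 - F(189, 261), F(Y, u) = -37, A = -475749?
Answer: -345611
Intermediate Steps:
G = 130138 (G = 130101 - 1*(-37) = 130101 + 37 = 130138)
A + G = -475749 + 130138 = -345611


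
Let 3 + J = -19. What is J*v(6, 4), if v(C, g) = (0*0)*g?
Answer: 0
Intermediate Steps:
J = -22 (J = -3 - 19 = -22)
v(C, g) = 0 (v(C, g) = 0*g = 0)
J*v(6, 4) = -22*0 = 0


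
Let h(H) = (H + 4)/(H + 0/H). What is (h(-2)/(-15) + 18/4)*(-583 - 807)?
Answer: -19043/3 ≈ -6347.7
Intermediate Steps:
h(H) = (4 + H)/H (h(H) = (4 + H)/(H + 0) = (4 + H)/H)
(h(-2)/(-15) + 18/4)*(-583 - 807) = (((4 - 2)/(-2))/(-15) + 18/4)*(-583 - 807) = (-1/2*2*(-1/15) + 18*(1/4))*(-1390) = (-1*(-1/15) + 9/2)*(-1390) = (1/15 + 9/2)*(-1390) = (137/30)*(-1390) = -19043/3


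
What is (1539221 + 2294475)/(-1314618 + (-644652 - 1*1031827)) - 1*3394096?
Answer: -10152074197008/2991097 ≈ -3.3941e+6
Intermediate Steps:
(1539221 + 2294475)/(-1314618 + (-644652 - 1*1031827)) - 1*3394096 = 3833696/(-1314618 + (-644652 - 1031827)) - 3394096 = 3833696/(-1314618 - 1676479) - 3394096 = 3833696/(-2991097) - 3394096 = 3833696*(-1/2991097) - 3394096 = -3833696/2991097 - 3394096 = -10152074197008/2991097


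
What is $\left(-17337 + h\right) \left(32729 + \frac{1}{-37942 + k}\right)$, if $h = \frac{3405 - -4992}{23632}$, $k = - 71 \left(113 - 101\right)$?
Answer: $- \frac{520190987221015275}{916779808} \approx -5.6741 \cdot 10^{8}$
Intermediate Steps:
$k = -852$ ($k = \left(-71\right) 12 = -852$)
$h = \frac{8397}{23632}$ ($h = \left(3405 + 4992\right) \frac{1}{23632} = 8397 \cdot \frac{1}{23632} = \frac{8397}{23632} \approx 0.35532$)
$\left(-17337 + h\right) \left(32729 + \frac{1}{-37942 + k}\right) = \left(-17337 + \frac{8397}{23632}\right) \left(32729 + \frac{1}{-37942 - 852}\right) = - \frac{409699587 \left(32729 + \frac{1}{-38794}\right)}{23632} = - \frac{409699587 \left(32729 - \frac{1}{38794}\right)}{23632} = \left(- \frac{409699587}{23632}\right) \frac{1269688825}{38794} = - \frac{520190987221015275}{916779808}$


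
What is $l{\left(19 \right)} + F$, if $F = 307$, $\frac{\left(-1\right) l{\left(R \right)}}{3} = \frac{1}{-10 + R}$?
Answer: $\frac{920}{3} \approx 306.67$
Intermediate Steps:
$l{\left(R \right)} = - \frac{3}{-10 + R}$
$l{\left(19 \right)} + F = - \frac{3}{-10 + 19} + 307 = - \frac{3}{9} + 307 = \left(-3\right) \frac{1}{9} + 307 = - \frac{1}{3} + 307 = \frac{920}{3}$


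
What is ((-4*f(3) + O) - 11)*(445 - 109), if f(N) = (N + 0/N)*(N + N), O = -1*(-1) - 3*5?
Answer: -32592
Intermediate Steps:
O = -14 (O = 1 - 15 = -14)
f(N) = 2*N² (f(N) = (N + 0)*(2*N) = N*(2*N) = 2*N²)
((-4*f(3) + O) - 11)*(445 - 109) = ((-8*3² - 14) - 11)*(445 - 109) = ((-8*9 - 14) - 11)*336 = ((-4*18 - 14) - 11)*336 = ((-72 - 14) - 11)*336 = (-86 - 11)*336 = -97*336 = -32592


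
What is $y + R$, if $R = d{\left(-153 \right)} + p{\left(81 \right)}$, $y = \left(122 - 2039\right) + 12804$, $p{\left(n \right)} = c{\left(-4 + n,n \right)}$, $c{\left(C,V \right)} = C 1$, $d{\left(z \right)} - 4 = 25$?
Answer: $10993$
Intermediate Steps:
$d{\left(z \right)} = 29$ ($d{\left(z \right)} = 4 + 25 = 29$)
$c{\left(C,V \right)} = C$
$p{\left(n \right)} = -4 + n$
$y = 10887$ ($y = -1917 + 12804 = 10887$)
$R = 106$ ($R = 29 + \left(-4 + 81\right) = 29 + 77 = 106$)
$y + R = 10887 + 106 = 10993$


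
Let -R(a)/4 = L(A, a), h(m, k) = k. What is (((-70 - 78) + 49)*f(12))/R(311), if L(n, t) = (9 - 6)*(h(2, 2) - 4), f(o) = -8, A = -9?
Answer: 33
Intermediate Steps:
L(n, t) = -6 (L(n, t) = (9 - 6)*(2 - 4) = 3*(-2) = -6)
R(a) = 24 (R(a) = -4*(-6) = 24)
(((-70 - 78) + 49)*f(12))/R(311) = (((-70 - 78) + 49)*(-8))/24 = ((-148 + 49)*(-8))*(1/24) = -99*(-8)*(1/24) = 792*(1/24) = 33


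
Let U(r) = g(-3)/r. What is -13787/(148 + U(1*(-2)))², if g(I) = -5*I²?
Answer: -55148/116281 ≈ -0.47427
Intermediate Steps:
U(r) = -45/r (U(r) = (-5*(-3)²)/r = (-5*9)/r = -45/r)
-13787/(148 + U(1*(-2)))² = -13787/(148 - 45/(1*(-2)))² = -13787/(148 - 45/(-2))² = -13787/(148 - 45*(-½))² = -13787/(148 + 45/2)² = -13787/((341/2)²) = -13787/116281/4 = -13787*4/116281 = -55148/116281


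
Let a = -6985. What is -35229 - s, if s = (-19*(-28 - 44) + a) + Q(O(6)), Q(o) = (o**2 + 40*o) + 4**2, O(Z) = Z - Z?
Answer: -29628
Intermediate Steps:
O(Z) = 0
Q(o) = 16 + o**2 + 40*o (Q(o) = (o**2 + 40*o) + 16 = 16 + o**2 + 40*o)
s = -5601 (s = (-19*(-28 - 44) - 6985) + (16 + 0**2 + 40*0) = (-19*(-72) - 6985) + (16 + 0 + 0) = (1368 - 6985) + 16 = -5617 + 16 = -5601)
-35229 - s = -35229 - 1*(-5601) = -35229 + 5601 = -29628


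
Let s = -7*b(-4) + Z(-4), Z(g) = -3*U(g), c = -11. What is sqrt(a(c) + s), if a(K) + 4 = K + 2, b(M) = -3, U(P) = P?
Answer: 2*sqrt(5) ≈ 4.4721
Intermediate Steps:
Z(g) = -3*g
a(K) = -2 + K (a(K) = -4 + (K + 2) = -4 + (2 + K) = -2 + K)
s = 33 (s = -7*(-3) - 3*(-4) = 21 + 12 = 33)
sqrt(a(c) + s) = sqrt((-2 - 11) + 33) = sqrt(-13 + 33) = sqrt(20) = 2*sqrt(5)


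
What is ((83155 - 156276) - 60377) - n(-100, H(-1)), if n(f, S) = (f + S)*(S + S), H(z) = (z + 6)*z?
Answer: -134548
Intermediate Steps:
H(z) = z*(6 + z) (H(z) = (6 + z)*z = z*(6 + z))
n(f, S) = 2*S*(S + f) (n(f, S) = (S + f)*(2*S) = 2*S*(S + f))
((83155 - 156276) - 60377) - n(-100, H(-1)) = ((83155 - 156276) - 60377) - 2*(-(6 - 1))*(-(6 - 1) - 100) = (-73121 - 60377) - 2*(-1*5)*(-1*5 - 100) = -133498 - 2*(-5)*(-5 - 100) = -133498 - 2*(-5)*(-105) = -133498 - 1*1050 = -133498 - 1050 = -134548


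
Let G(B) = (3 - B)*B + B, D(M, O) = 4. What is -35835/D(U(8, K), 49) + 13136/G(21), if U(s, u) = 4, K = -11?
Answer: -12845639/1428 ≈ -8995.5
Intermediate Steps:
G(B) = B + B*(3 - B) (G(B) = B*(3 - B) + B = B + B*(3 - B))
-35835/D(U(8, K), 49) + 13136/G(21) = -35835/4 + 13136/((21*(4 - 1*21))) = -35835*¼ + 13136/((21*(4 - 21))) = -35835/4 + 13136/((21*(-17))) = -35835/4 + 13136/(-357) = -35835/4 + 13136*(-1/357) = -35835/4 - 13136/357 = -12845639/1428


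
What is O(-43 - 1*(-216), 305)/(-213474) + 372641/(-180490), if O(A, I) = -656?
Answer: -39715381697/19264961130 ≈ -2.0615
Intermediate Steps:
O(-43 - 1*(-216), 305)/(-213474) + 372641/(-180490) = -656/(-213474) + 372641/(-180490) = -656*(-1/213474) + 372641*(-1/180490) = 328/106737 - 372641/180490 = -39715381697/19264961130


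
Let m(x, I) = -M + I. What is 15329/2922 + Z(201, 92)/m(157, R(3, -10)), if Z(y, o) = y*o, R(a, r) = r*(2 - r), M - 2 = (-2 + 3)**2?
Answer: -17382719/119802 ≈ -145.10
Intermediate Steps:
M = 3 (M = 2 + (-2 + 3)**2 = 2 + 1**2 = 2 + 1 = 3)
m(x, I) = -3 + I (m(x, I) = -1*3 + I = -3 + I)
Z(y, o) = o*y
15329/2922 + Z(201, 92)/m(157, R(3, -10)) = 15329/2922 + (92*201)/(-3 - 10*(2 - 1*(-10))) = 15329*(1/2922) + 18492/(-3 - 10*(2 + 10)) = 15329/2922 + 18492/(-3 - 10*12) = 15329/2922 + 18492/(-3 - 120) = 15329/2922 + 18492/(-123) = 15329/2922 + 18492*(-1/123) = 15329/2922 - 6164/41 = -17382719/119802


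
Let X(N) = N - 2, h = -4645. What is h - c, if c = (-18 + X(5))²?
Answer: -4870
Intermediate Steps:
X(N) = -2 + N
c = 225 (c = (-18 + (-2 + 5))² = (-18 + 3)² = (-15)² = 225)
h - c = -4645 - 1*225 = -4645 - 225 = -4870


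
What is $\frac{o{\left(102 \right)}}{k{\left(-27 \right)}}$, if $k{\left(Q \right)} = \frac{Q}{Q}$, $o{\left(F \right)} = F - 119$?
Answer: $-17$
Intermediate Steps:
$o{\left(F \right)} = -119 + F$
$k{\left(Q \right)} = 1$
$\frac{o{\left(102 \right)}}{k{\left(-27 \right)}} = \frac{-119 + 102}{1} = \left(-17\right) 1 = -17$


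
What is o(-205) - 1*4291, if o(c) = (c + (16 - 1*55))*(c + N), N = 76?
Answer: 27185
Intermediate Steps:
o(c) = (-39 + c)*(76 + c) (o(c) = (c + (16 - 1*55))*(c + 76) = (c + (16 - 55))*(76 + c) = (c - 39)*(76 + c) = (-39 + c)*(76 + c))
o(-205) - 1*4291 = (-2964 + (-205)² + 37*(-205)) - 1*4291 = (-2964 + 42025 - 7585) - 4291 = 31476 - 4291 = 27185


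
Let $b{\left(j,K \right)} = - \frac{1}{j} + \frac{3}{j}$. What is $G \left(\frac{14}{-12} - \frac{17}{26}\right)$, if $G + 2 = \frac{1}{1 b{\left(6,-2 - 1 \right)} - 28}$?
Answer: $\frac{923}{249} \approx 3.7068$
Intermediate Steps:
$b{\left(j,K \right)} = \frac{2}{j}$
$G = - \frac{169}{83}$ ($G = -2 + \frac{1}{1 \cdot \frac{2}{6} - 28} = -2 + \frac{1}{1 \cdot 2 \cdot \frac{1}{6} - 28} = -2 + \frac{1}{1 \cdot \frac{1}{3} - 28} = -2 + \frac{1}{\frac{1}{3} - 28} = -2 + \frac{1}{- \frac{83}{3}} = -2 - \frac{3}{83} = - \frac{169}{83} \approx -2.0361$)
$G \left(\frac{14}{-12} - \frac{17}{26}\right) = - \frac{169 \left(\frac{14}{-12} - \frac{17}{26}\right)}{83} = - \frac{169 \left(14 \left(- \frac{1}{12}\right) - \frac{17}{26}\right)}{83} = - \frac{169 \left(- \frac{7}{6} - \frac{17}{26}\right)}{83} = \left(- \frac{169}{83}\right) \left(- \frac{71}{39}\right) = \frac{923}{249}$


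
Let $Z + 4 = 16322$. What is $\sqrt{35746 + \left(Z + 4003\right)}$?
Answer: $\sqrt{56067} \approx 236.78$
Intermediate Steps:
$Z = 16318$ ($Z = -4 + 16322 = 16318$)
$\sqrt{35746 + \left(Z + 4003\right)} = \sqrt{35746 + \left(16318 + 4003\right)} = \sqrt{35746 + 20321} = \sqrt{56067}$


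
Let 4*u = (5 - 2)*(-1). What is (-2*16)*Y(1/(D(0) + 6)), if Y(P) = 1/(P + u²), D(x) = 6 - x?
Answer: -1536/31 ≈ -49.548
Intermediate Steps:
u = -¾ (u = ((5 - 2)*(-1))/4 = (3*(-1))/4 = (¼)*(-3) = -¾ ≈ -0.75000)
Y(P) = 1/(9/16 + P) (Y(P) = 1/(P + (-¾)²) = 1/(P + 9/16) = 1/(9/16 + P))
(-2*16)*Y(1/(D(0) + 6)) = (-2*16)*(16/(9 + 16/((6 - 1*0) + 6))) = -512/(9 + 16/((6 + 0) + 6)) = -512/(9 + 16/(6 + 6)) = -512/(9 + 16/12) = -512/(9 + 16*(1/12)) = -512/(9 + 4/3) = -512/31/3 = -512*3/31 = -32*48/31 = -1536/31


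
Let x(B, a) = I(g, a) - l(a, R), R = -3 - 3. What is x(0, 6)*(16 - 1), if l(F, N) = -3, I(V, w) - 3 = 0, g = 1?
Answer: 90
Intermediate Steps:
I(V, w) = 3 (I(V, w) = 3 + 0 = 3)
R = -6
x(B, a) = 6 (x(B, a) = 3 - 1*(-3) = 3 + 3 = 6)
x(0, 6)*(16 - 1) = 6*(16 - 1) = 6*15 = 90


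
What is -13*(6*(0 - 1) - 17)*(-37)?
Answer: -11063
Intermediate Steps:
-13*(6*(0 - 1) - 17)*(-37) = -13*(6*(-1) - 17)*(-37) = -13*(-6 - 17)*(-37) = -13*(-23)*(-37) = 299*(-37) = -11063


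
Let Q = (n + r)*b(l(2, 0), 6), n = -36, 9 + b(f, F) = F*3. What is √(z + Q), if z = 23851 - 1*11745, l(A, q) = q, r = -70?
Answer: 4*√697 ≈ 105.60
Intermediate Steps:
b(f, F) = -9 + 3*F (b(f, F) = -9 + F*3 = -9 + 3*F)
Q = -954 (Q = (-36 - 70)*(-9 + 3*6) = -106*(-9 + 18) = -106*9 = -954)
z = 12106 (z = 23851 - 11745 = 12106)
√(z + Q) = √(12106 - 954) = √11152 = 4*√697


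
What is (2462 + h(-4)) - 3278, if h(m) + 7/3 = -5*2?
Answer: -2485/3 ≈ -828.33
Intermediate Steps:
h(m) = -37/3 (h(m) = -7/3 - 5*2 = -7/3 - 10 = -37/3)
(2462 + h(-4)) - 3278 = (2462 - 37/3) - 3278 = 7349/3 - 3278 = -2485/3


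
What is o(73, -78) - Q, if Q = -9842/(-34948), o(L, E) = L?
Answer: 1270681/17474 ≈ 72.718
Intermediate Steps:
Q = 4921/17474 (Q = -9842*(-1/34948) = 4921/17474 ≈ 0.28162)
o(73, -78) - Q = 73 - 1*4921/17474 = 73 - 4921/17474 = 1270681/17474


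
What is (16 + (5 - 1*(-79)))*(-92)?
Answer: -9200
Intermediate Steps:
(16 + (5 - 1*(-79)))*(-92) = (16 + (5 + 79))*(-92) = (16 + 84)*(-92) = 100*(-92) = -9200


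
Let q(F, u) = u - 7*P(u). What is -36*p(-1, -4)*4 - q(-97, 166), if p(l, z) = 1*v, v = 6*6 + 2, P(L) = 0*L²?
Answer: -5638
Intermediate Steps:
P(L) = 0
v = 38 (v = 36 + 2 = 38)
p(l, z) = 38 (p(l, z) = 1*38 = 38)
q(F, u) = u (q(F, u) = u - 7*0 = u + 0 = u)
-36*p(-1, -4)*4 - q(-97, 166) = -36*38*4 - 1*166 = -1368*4 - 166 = -5472 - 166 = -5638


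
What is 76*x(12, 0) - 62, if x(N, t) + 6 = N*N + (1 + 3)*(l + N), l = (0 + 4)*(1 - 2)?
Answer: 12858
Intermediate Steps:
l = -4 (l = 4*(-1) = -4)
x(N, t) = -22 + N² + 4*N (x(N, t) = -6 + (N*N + (1 + 3)*(-4 + N)) = -6 + (N² + 4*(-4 + N)) = -6 + (N² + (-16 + 4*N)) = -6 + (-16 + N² + 4*N) = -22 + N² + 4*N)
76*x(12, 0) - 62 = 76*(-22 + 12² + 4*12) - 62 = 76*(-22 + 144 + 48) - 62 = 76*170 - 62 = 12920 - 62 = 12858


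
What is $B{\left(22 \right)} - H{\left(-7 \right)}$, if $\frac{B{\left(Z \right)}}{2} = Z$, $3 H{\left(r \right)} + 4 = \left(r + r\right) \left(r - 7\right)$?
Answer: $-20$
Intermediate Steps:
$H{\left(r \right)} = - \frac{4}{3} + \frac{2 r \left(-7 + r\right)}{3}$ ($H{\left(r \right)} = - \frac{4}{3} + \frac{\left(r + r\right) \left(r - 7\right)}{3} = - \frac{4}{3} + \frac{2 r \left(-7 + r\right)}{3}$)
$B{\left(Z \right)} = 2 Z$
$B{\left(22 \right)} - H{\left(-7 \right)} = 2 \cdot 22 - \left(- \frac{4}{3} - - \frac{98}{3} + \frac{2 \left(-7\right)^{2}}{3}\right) = 44 - \left(- \frac{4}{3} + \frac{98}{3} + \frac{2}{3} \cdot 49\right) = 44 - \left(- \frac{4}{3} + \frac{98}{3} + \frac{98}{3}\right) = 44 - 64 = -20$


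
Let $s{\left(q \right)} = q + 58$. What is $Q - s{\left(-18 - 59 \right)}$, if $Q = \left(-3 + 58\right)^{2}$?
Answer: $3044$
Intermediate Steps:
$s{\left(q \right)} = 58 + q$
$Q = 3025$ ($Q = 55^{2} = 3025$)
$Q - s{\left(-18 - 59 \right)} = 3025 - \left(58 - 77\right) = 3025 - -19 = 3025 + 19 = 3044$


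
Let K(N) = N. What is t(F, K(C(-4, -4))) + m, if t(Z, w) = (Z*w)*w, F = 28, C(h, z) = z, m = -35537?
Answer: -35089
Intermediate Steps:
t(Z, w) = Z*w²
t(F, K(C(-4, -4))) + m = 28*(-4)² - 35537 = 28*16 - 35537 = 448 - 35537 = -35089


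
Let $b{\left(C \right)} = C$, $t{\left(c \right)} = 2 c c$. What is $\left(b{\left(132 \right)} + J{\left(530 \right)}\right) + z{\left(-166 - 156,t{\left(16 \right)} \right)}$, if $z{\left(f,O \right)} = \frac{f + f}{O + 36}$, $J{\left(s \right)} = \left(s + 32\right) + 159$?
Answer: $\frac{116700}{137} \approx 851.83$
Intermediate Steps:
$J{\left(s \right)} = 191 + s$ ($J{\left(s \right)} = \left(32 + s\right) + 159 = 191 + s$)
$t{\left(c \right)} = 2 c^{2}$
$z{\left(f,O \right)} = \frac{2 f}{36 + O}$
$\left(b{\left(132 \right)} + J{\left(530 \right)}\right) + z{\left(-166 - 156,t{\left(16 \right)} \right)} = \left(132 + \left(191 + 530\right)\right) + \frac{2 \left(-166 - 156\right)}{36 + 2 \cdot 16^{2}} = \left(132 + 721\right) + \frac{2 \left(-166 - 156\right)}{36 + 2 \cdot 256} = 853 + 2 \left(-322\right) \frac{1}{36 + 512} = 853 + 2 \left(-322\right) \frac{1}{548} = 853 - \frac{161}{137} = \frac{116700}{137}$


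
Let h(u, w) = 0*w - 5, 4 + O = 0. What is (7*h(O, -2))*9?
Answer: -315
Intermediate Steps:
O = -4 (O = -4 + 0 = -4)
h(u, w) = -5 (h(u, w) = 0 - 5 = -5)
(7*h(O, -2))*9 = (7*(-5))*9 = -35*9 = -315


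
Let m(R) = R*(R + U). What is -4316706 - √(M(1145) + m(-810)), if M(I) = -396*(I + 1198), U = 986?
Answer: -4316706 - 6*I*√29733 ≈ -4.3167e+6 - 1034.6*I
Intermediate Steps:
M(I) = -474408 - 396*I (M(I) = -396*(1198 + I) = -474408 - 396*I)
m(R) = R*(986 + R) (m(R) = R*(R + 986) = R*(986 + R))
-4316706 - √(M(1145) + m(-810)) = -4316706 - √((-474408 - 396*1145) - 810*(986 - 810)) = -4316706 - √((-474408 - 453420) - 810*176) = -4316706 - √(-927828 - 142560) = -4316706 - √(-1070388) = -4316706 - 6*I*√29733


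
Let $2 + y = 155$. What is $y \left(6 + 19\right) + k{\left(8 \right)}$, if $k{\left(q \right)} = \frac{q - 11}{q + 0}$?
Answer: $\frac{30597}{8} \approx 3824.6$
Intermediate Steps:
$y = 153$ ($y = -2 + 155 = 153$)
$k{\left(q \right)} = \frac{-11 + q}{q}$
$y \left(6 + 19\right) + k{\left(8 \right)} = 153 \left(6 + 19\right) + \frac{-11 + 8}{8} = 153 \cdot 25 + \frac{1}{8} \left(-3\right) = 3825 - \frac{3}{8} = \frac{30597}{8}$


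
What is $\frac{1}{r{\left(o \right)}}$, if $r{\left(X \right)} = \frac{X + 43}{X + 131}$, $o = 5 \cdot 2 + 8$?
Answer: $\frac{149}{61} \approx 2.4426$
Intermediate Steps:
$o = 18$ ($o = 10 + 8 = 18$)
$r{\left(X \right)} = \frac{43 + X}{131 + X}$
$\frac{1}{r{\left(o \right)}} = \frac{1}{\frac{1}{131 + 18} \left(43 + 18\right)} = \frac{1}{\frac{1}{149} \cdot 61} = \frac{1}{\frac{61}{149}} = \frac{149}{61}$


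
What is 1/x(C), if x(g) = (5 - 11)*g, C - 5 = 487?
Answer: -1/2952 ≈ -0.00033875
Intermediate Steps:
C = 492 (C = 5 + 487 = 492)
x(g) = -6*g
1/x(C) = 1/(-6*492) = 1/(-2952) = -1/2952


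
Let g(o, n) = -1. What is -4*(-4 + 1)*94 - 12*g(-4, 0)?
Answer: 1140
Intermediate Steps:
-4*(-4 + 1)*94 - 12*g(-4, 0) = -4*(-4 + 1)*94 - 12*(-1) = -4*(-3)*94 + 12 = 12*94 + 12 = 1128 + 12 = 1140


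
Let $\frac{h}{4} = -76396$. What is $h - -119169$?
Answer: $-186415$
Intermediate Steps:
$h = -305584$ ($h = 4 \left(-76396\right) = -305584$)
$h - -119169 = -305584 - -119169 = -305584 + 119169 = -186415$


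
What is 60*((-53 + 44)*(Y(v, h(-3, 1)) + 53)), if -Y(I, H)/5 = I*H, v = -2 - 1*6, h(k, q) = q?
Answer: -50220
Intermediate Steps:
v = -8 (v = -2 - 6 = -8)
Y(I, H) = -5*H*I (Y(I, H) = -5*I*H = -5*H*I)
60*((-53 + 44)*(Y(v, h(-3, 1)) + 53)) = 60*((-53 + 44)*(-5*1*(-8) + 53)) = 60*(-9*(40 + 53)) = 60*(-9*93) = 60*(-837) = -50220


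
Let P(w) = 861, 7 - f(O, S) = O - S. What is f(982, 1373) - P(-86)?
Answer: -463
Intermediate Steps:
f(O, S) = 7 + S - O (f(O, S) = 7 - (O - S) = 7 + (S - O) = 7 + S - O)
f(982, 1373) - P(-86) = (7 + 1373 - 1*982) - 1*861 = (7 + 1373 - 982) - 861 = 398 - 861 = -463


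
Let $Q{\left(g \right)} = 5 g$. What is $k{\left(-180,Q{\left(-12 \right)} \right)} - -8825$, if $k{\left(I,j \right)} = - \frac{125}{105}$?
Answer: $\frac{185300}{21} \approx 8823.8$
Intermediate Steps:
$k{\left(I,j \right)} = - \frac{25}{21}$ ($k{\left(I,j \right)} = \left(-125\right) \frac{1}{105} = - \frac{25}{21}$)
$k{\left(-180,Q{\left(-12 \right)} \right)} - -8825 = - \frac{25}{21} - -8825 = - \frac{25}{21} + 8825 = \frac{185300}{21}$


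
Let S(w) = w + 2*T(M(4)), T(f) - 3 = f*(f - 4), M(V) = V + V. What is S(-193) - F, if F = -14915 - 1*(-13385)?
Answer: 1407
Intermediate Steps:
M(V) = 2*V
T(f) = 3 + f*(-4 + f) (T(f) = 3 + f*(f - 4) = 3 + f*(-4 + f))
F = -1530 (F = -14915 + 13385 = -1530)
S(w) = 70 + w (S(w) = w + 2*(3 + (2*4)**2 - 8*4) = w + 2*(3 + 8**2 - 4*8) = w + 2*(3 + 64 - 32) = w + 2*35 = w + 70 = 70 + w)
S(-193) - F = (70 - 193) - 1*(-1530) = -123 + 1530 = 1407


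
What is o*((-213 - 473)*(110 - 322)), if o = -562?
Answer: -81732784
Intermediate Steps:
o*((-213 - 473)*(110 - 322)) = -562*(-213 - 473)*(110 - 322) = -(-385532)*(-212) = -562*145432 = -81732784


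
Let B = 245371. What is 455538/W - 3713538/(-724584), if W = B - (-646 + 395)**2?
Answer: 27980929757/3670621780 ≈ 7.6229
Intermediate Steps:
W = 182370 (W = 245371 - (-646 + 395)**2 = 245371 - 1*(-251)**2 = 245371 - 1*63001 = 245371 - 63001 = 182370)
455538/W - 3713538/(-724584) = 455538/182370 - 3713538/(-724584) = 455538*(1/182370) - 3713538*(-1/724584) = 75923/30395 + 618923/120764 = 27980929757/3670621780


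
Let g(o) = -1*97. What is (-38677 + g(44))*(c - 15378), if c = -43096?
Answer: 2267270876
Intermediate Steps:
g(o) = -97
(-38677 + g(44))*(c - 15378) = (-38677 - 97)*(-43096 - 15378) = -38774*(-58474) = 2267270876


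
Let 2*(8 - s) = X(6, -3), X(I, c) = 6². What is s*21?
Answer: -210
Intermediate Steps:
X(I, c) = 36
s = -10 (s = 8 - ½*36 = 8 - 18 = -10)
s*21 = -10*21 = -210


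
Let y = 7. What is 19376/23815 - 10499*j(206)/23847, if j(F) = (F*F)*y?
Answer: -74272544137148/567916305 ≈ -1.3078e+5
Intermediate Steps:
j(F) = 7*F**2 (j(F) = (F*F)*7 = F**2*7 = 7*F**2)
19376/23815 - 10499*j(206)/23847 = 19376/23815 - 10499/(23847/((7*206**2))) = 19376*(1/23815) - 10499/(23847/((7*42436))) = 19376/23815 - 10499/(23847/297052) = 19376/23815 - 10499/(23847*(1/297052)) = 19376/23815 - 10499/23847/297052 = 19376/23815 - 10499*297052/23847 = 19376/23815 - 3118748948/23847 = -74272544137148/567916305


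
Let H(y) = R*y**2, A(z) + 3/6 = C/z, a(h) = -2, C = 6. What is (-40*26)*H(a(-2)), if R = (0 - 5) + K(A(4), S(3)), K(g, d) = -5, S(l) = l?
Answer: 41600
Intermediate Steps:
A(z) = -1/2 + 6/z
R = -10 (R = (0 - 5) - 5 = -5 - 5 = -10)
H(y) = -10*y**2
(-40*26)*H(a(-2)) = (-40*26)*(-10*(-2)**2) = -(-10400)*4 = -1040*(-40) = 41600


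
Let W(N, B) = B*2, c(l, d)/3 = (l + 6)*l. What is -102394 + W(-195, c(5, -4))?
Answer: -102064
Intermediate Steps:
c(l, d) = 3*l*(6 + l) (c(l, d) = 3*((l + 6)*l) = 3*((6 + l)*l) = 3*(l*(6 + l)) = 3*l*(6 + l))
W(N, B) = 2*B
-102394 + W(-195, c(5, -4)) = -102394 + 2*(3*5*(6 + 5)) = -102394 + 2*(3*5*11) = -102394 + 2*165 = -102394 + 330 = -102064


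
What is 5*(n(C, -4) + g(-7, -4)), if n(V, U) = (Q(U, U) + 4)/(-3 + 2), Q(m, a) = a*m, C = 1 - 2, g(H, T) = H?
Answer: -135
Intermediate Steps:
C = -1
n(V, U) = -4 - U² (n(V, U) = (U*U + 4)/(-3 + 2) = (U² + 4)/(-1) = (4 + U²)*(-1) = -4 - U²)
5*(n(C, -4) + g(-7, -4)) = 5*((-4 - 1*(-4)²) - 7) = 5*((-4 - 1*16) - 7) = 5*((-4 - 16) - 7) = 5*(-20 - 7) = 5*(-27) = -135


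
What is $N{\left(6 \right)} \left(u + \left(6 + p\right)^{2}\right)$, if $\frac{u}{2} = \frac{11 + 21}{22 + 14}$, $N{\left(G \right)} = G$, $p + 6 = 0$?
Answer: $\frac{32}{3} \approx 10.667$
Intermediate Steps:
$p = -6$ ($p = -6 + 0 = -6$)
$u = \frac{16}{9}$ ($u = 2 \frac{11 + 21}{22 + 14} = 2 \cdot \frac{32}{36} = 2 \cdot 32 \cdot \frac{1}{36} = 2 \cdot \frac{8}{9} = \frac{16}{9} \approx 1.7778$)
$N{\left(6 \right)} \left(u + \left(6 + p\right)^{2}\right) = 6 \left(\frac{16}{9} + \left(6 - 6\right)^{2}\right) = 6 \left(\frac{16}{9} + 0^{2}\right) = 6 \left(\frac{16}{9} + 0\right) = 6 \cdot \frac{16}{9} = \frac{32}{3}$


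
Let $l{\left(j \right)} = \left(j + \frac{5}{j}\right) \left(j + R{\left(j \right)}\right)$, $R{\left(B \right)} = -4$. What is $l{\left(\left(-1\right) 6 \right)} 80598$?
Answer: $5507530$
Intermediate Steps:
$l{\left(j \right)} = \left(-4 + j\right) \left(j + \frac{5}{j}\right)$ ($l{\left(j \right)} = \left(j + \frac{5}{j}\right) \left(j - 4\right) = \left(j + \frac{5}{j}\right) \left(-4 + j\right) = \left(-4 + j\right) \left(j + \frac{5}{j}\right)$)
$l{\left(\left(-1\right) 6 \right)} 80598 = \left(5 + \left(\left(-1\right) 6\right)^{2} - \frac{20}{\left(-1\right) 6} - 4 \left(\left(-1\right) 6\right)\right) 80598 = \left(5 + \left(-6\right)^{2} - \frac{20}{-6} - -24\right) 80598 = \left(5 + 36 - - \frac{10}{3} + 24\right) 80598 = \left(5 + 36 + \frac{10}{3} + 24\right) 80598 = \frac{205}{3} \cdot 80598 = 5507530$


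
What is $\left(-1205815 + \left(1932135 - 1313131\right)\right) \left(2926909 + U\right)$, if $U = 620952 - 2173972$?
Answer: $-806213177979$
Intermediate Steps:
$U = -1553020$
$\left(-1205815 + \left(1932135 - 1313131\right)\right) \left(2926909 + U\right) = \left(-1205815 + \left(1932135 - 1313131\right)\right) \left(2926909 - 1553020\right) = \left(-1205815 + 619004\right) 1373889 = \left(-586811\right) 1373889 = -806213177979$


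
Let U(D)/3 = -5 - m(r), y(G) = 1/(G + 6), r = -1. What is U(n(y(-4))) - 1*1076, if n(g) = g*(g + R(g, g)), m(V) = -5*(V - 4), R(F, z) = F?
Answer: -1166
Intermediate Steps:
m(V) = 20 - 5*V (m(V) = -5*(-4 + V) = 20 - 5*V)
y(G) = 1/(6 + G)
n(g) = 2*g² (n(g) = g*(g + g) = g*(2*g) = 2*g²)
U(D) = -90 (U(D) = 3*(-5 - (20 - 5*(-1))) = 3*(-5 - (20 + 5)) = 3*(-5 - 1*25) = 3*(-5 - 25) = 3*(-30) = -90)
U(n(y(-4))) - 1*1076 = -90 - 1*1076 = -90 - 1076 = -1166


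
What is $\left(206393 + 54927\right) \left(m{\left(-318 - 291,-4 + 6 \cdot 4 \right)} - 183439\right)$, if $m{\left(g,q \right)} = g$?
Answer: $-48095423360$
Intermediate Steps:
$\left(206393 + 54927\right) \left(m{\left(-318 - 291,-4 + 6 \cdot 4 \right)} - 183439\right) = \left(206393 + 54927\right) \left(\left(-318 - 291\right) - 183439\right) = 261320 \left(-609 - 183439\right) = 261320 \left(-184048\right) = -48095423360$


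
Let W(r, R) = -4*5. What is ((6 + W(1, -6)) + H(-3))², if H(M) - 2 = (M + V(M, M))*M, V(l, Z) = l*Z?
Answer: 900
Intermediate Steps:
V(l, Z) = Z*l
W(r, R) = -20
H(M) = 2 + M*(M + M²) (H(M) = 2 + (M + M*M)*M = 2 + (M + M²)*M = 2 + M*(M + M²))
((6 + W(1, -6)) + H(-3))² = ((6 - 20) + (2 + (-3)² + (-3)³))² = (-14 + (2 + 9 - 27))² = (-14 - 16)² = (-30)² = 900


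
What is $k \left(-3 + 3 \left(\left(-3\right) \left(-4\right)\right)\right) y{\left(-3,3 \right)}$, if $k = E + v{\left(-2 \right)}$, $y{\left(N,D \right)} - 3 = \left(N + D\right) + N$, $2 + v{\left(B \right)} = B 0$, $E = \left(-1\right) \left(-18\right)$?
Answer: $0$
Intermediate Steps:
$E = 18$
$v{\left(B \right)} = -2$ ($v{\left(B \right)} = -2 + B 0 = -2 + 0 = -2$)
$y{\left(N,D \right)} = 3 + D + 2 N$ ($y{\left(N,D \right)} = 3 + \left(\left(N + D\right) + N\right) = 3 + \left(\left(D + N\right) + N\right) = 3 + \left(D + 2 N\right) = 3 + D + 2 N$)
$k = 16$ ($k = 18 - 2 = 16$)
$k \left(-3 + 3 \left(\left(-3\right) \left(-4\right)\right)\right) y{\left(-3,3 \right)} = 16 \left(-3 + 3 \left(\left(-3\right) \left(-4\right)\right)\right) \left(3 + 3 + 2 \left(-3\right)\right) = 16 \left(-3 + 3 \cdot 12\right) \left(3 + 3 - 6\right) = 16 \left(-3 + 36\right) 0 = 16 \cdot 33 \cdot 0 = 528 \cdot 0 = 0$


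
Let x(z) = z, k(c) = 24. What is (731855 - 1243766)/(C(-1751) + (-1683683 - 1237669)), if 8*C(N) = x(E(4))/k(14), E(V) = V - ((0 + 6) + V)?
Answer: 16381152/93483265 ≈ 0.17523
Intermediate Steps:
E(V) = -6 (E(V) = V - (6 + V) = V + (-6 - V) = -6)
C(N) = -1/32 (C(N) = (-6/24)/8 = (-6*1/24)/8 = (⅛)*(-¼) = -1/32)
(731855 - 1243766)/(C(-1751) + (-1683683 - 1237669)) = (731855 - 1243766)/(-1/32 + (-1683683 - 1237669)) = -511911/(-1/32 - 2921352) = -511911/(-93483265/32) = -511911*(-32/93483265) = 16381152/93483265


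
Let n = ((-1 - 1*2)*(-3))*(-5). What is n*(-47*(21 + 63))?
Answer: 177660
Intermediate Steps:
n = -45 (n = ((-1 - 2)*(-3))*(-5) = -3*(-3)*(-5) = 9*(-5) = -45)
n*(-47*(21 + 63)) = -(-2115)*(21 + 63) = -(-2115)*84 = -45*(-3948) = 177660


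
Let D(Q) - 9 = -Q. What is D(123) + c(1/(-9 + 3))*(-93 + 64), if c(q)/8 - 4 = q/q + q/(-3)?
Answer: -11582/9 ≈ -1286.9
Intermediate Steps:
c(q) = 40 - 8*q/3 (c(q) = 32 + 8*(q/q + q/(-3)) = 32 + 8*(1 + q*(-⅓)) = 32 + 8*(1 - q/3) = 32 + (8 - 8*q/3) = 40 - 8*q/3)
D(Q) = 9 - Q
D(123) + c(1/(-9 + 3))*(-93 + 64) = (9 - 1*123) + (40 - 8/(3*(-9 + 3)))*(-93 + 64) = (9 - 123) + (40 - 8/3/(-6))*(-29) = -114 + (40 - 8/3*(-⅙))*(-29) = -114 + (40 + 4/9)*(-29) = -114 + (364/9)*(-29) = -114 - 10556/9 = -11582/9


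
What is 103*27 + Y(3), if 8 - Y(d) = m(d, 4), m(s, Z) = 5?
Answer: 2784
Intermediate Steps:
Y(d) = 3 (Y(d) = 8 - 1*5 = 8 - 5 = 3)
103*27 + Y(3) = 103*27 + 3 = 2781 + 3 = 2784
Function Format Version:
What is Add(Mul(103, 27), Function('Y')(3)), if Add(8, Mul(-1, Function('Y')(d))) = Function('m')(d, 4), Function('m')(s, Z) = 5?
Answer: 2784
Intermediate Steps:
Function('Y')(d) = 3 (Function('Y')(d) = Add(8, Mul(-1, 5)) = Add(8, -5) = 3)
Add(Mul(103, 27), Function('Y')(3)) = Add(Mul(103, 27), 3) = Add(2781, 3) = 2784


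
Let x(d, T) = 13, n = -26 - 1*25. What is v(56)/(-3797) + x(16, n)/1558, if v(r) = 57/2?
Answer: 2479/2957863 ≈ 0.00083810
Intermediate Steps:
v(r) = 57/2 (v(r) = 57*(½) = 57/2)
n = -51 (n = -26 - 25 = -51)
v(56)/(-3797) + x(16, n)/1558 = (57/2)/(-3797) + 13/1558 = (57/2)*(-1/3797) + 13*(1/1558) = -57/7594 + 13/1558 = 2479/2957863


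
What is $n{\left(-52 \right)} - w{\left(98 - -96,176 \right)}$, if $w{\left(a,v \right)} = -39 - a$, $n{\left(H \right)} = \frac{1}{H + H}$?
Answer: $\frac{24231}{104} \approx 232.99$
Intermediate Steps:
$n{\left(H \right)} = \frac{1}{2 H}$
$n{\left(-52 \right)} - w{\left(98 - -96,176 \right)} = \frac{1}{2 \left(-52\right)} - \left(-39 - \left(98 - -96\right)\right) = \frac{1}{2} \left(- \frac{1}{52}\right) - \left(-39 - \left(98 + 96\right)\right) = - \frac{1}{104} - \left(-39 - 194\right) = - \frac{1}{104} - -233 = - \frac{1}{104} + 233 = \frac{24231}{104}$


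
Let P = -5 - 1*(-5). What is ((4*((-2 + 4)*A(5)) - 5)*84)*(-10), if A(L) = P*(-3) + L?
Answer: -29400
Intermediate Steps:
P = 0 (P = -5 + 5 = 0)
A(L) = L (A(L) = 0*(-3) + L = 0 + L = L)
((4*((-2 + 4)*A(5)) - 5)*84)*(-10) = ((4*((-2 + 4)*5) - 5)*84)*(-10) = ((4*(2*5) - 5)*84)*(-10) = ((4*10 - 5)*84)*(-10) = ((40 - 5)*84)*(-10) = (35*84)*(-10) = 2940*(-10) = -29400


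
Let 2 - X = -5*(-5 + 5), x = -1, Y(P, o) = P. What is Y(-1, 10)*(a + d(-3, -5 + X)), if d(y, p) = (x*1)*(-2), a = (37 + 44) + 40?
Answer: -123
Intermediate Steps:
X = 2 (X = 2 - (-5)*(-5 + 5) = 2 - (-5)*0 = 2 - 1*0 = 2 + 0 = 2)
a = 121 (a = 81 + 40 = 121)
d(y, p) = 2 (d(y, p) = -1*1*(-2) = -1*(-2) = 2)
Y(-1, 10)*(a + d(-3, -5 + X)) = -(121 + 2) = -1*123 = -123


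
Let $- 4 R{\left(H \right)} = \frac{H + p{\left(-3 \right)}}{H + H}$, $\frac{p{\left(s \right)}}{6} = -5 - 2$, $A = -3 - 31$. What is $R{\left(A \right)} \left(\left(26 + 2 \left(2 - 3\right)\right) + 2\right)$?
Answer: $- \frac{247}{34} \approx -7.2647$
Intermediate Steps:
$A = -34$
$p{\left(s \right)} = -42$ ($p{\left(s \right)} = 6 \left(-5 - 2\right) = 6 \left(-7\right) = -42$)
$R{\left(H \right)} = - \frac{-42 + H}{8 H}$ ($R{\left(H \right)} = - \frac{\left(H - 42\right) \frac{1}{H + H}}{4} = - \frac{\left(-42 + H\right) \frac{1}{2 H}}{4} = - \frac{\frac{1}{2} \frac{1}{H} \left(-42 + H\right)}{4} = - \frac{-42 + H}{8 H}$)
$R{\left(A \right)} \left(\left(26 + 2 \left(2 - 3\right)\right) + 2\right) = \frac{42 - -34}{8 \left(-34\right)} \left(\left(26 + 2 \left(2 - 3\right)\right) + 2\right) = \frac{1}{8} \left(- \frac{1}{34}\right) \left(42 + 34\right) \left(\left(26 + 2 \left(-1\right)\right) + 2\right) = \frac{1}{8} \left(- \frac{1}{34}\right) 76 \left(\left(26 - 2\right) + 2\right) = - \frac{19 \left(24 + 2\right)}{68} = \left(- \frac{19}{68}\right) 26 = - \frac{247}{34}$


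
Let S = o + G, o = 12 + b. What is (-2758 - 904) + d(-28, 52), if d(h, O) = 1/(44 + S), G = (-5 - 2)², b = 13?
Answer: -432115/118 ≈ -3662.0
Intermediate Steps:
G = 49 (G = (-7)² = 49)
o = 25 (o = 12 + 13 = 25)
S = 74 (S = 25 + 49 = 74)
d(h, O) = 1/118 (d(h, O) = 1/(44 + 74) = 1/118)
(-2758 - 904) + d(-28, 52) = (-2758 - 904) + 1/118 = -3662 + 1/118 = -432115/118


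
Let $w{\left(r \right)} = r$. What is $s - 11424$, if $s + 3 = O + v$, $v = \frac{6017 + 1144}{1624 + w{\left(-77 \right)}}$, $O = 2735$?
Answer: $- \frac{1919909}{221} \approx -8687.4$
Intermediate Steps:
$v = \frac{1023}{221}$ ($v = \frac{6017 + 1144}{1624 - 77} = \frac{7161}{1547} = 7161 \cdot \frac{1}{1547} = \frac{1023}{221} \approx 4.629$)
$s = \frac{604795}{221}$ ($s = -3 + \left(2735 + \frac{1023}{221}\right) = -3 + \frac{605458}{221} = \frac{604795}{221} \approx 2736.6$)
$s - 11424 = \frac{604795}{221} - 11424 = - \frac{1919909}{221}$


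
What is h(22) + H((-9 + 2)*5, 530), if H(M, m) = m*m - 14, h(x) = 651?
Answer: 281537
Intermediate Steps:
H(M, m) = -14 + m**2 (H(M, m) = m**2 - 14 = -14 + m**2)
h(22) + H((-9 + 2)*5, 530) = 651 + (-14 + 530**2) = 651 + (-14 + 280900) = 651 + 280886 = 281537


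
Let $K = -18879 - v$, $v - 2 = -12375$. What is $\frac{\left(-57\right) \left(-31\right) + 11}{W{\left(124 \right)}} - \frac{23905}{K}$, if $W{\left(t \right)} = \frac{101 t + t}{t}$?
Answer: $\frac{7002989}{331806} \approx 21.106$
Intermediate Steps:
$v = -12373$ ($v = 2 - 12375 = -12373$)
$K = -6506$ ($K = -18879 - -12373 = -18879 + 12373 = -6506$)
$W{\left(t \right)} = 102$ ($W{\left(t \right)} = \frac{102 t}{t} = 102$)
$\frac{\left(-57\right) \left(-31\right) + 11}{W{\left(124 \right)}} - \frac{23905}{K} = \frac{\left(-57\right) \left(-31\right) + 11}{102} - \frac{23905}{-6506} = \left(1767 + 11\right) \frac{1}{102} - - \frac{23905}{6506} = 1778 \cdot \frac{1}{102} + \frac{23905}{6506} = \frac{889}{51} + \frac{23905}{6506} = \frac{7002989}{331806}$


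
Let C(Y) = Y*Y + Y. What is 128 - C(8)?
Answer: 56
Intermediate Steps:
C(Y) = Y + Y² (C(Y) = Y² + Y = Y + Y²)
128 - C(8) = 128 - 8*(1 + 8) = 128 - 8*9 = 128 - 1*72 = 128 - 72 = 56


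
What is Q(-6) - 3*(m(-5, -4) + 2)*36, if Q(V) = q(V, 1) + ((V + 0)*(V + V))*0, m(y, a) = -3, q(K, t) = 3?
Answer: 111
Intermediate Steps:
Q(V) = 3 (Q(V) = 3 + ((V + 0)*(V + V))*0 = 3 + (V*(2*V))*0 = 3 + (2*V²)*0 = 3 + 0 = 3)
Q(-6) - 3*(m(-5, -4) + 2)*36 = 3 - 3*(-3 + 2)*36 = 3 - 3*(-1)*36 = 3 + 3*36 = 3 + 108 = 111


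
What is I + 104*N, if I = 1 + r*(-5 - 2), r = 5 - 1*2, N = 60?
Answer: 6220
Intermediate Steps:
r = 3 (r = 5 - 2 = 3)
I = -20 (I = 1 + 3*(-5 - 2) = 1 + 3*(-7) = 1 - 21 = -20)
I + 104*N = -20 + 104*60 = -20 + 6240 = 6220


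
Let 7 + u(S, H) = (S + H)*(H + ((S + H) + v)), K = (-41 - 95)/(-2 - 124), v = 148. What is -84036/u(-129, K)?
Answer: 166769442/5385215 ≈ 30.968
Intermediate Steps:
K = 68/63 (K = -136/(-126) = -136*(-1/126) = 68/63 ≈ 1.0794)
u(S, H) = -7 + (H + S)*(148 + S + 2*H) (u(S, H) = -7 + (S + H)*(H + ((S + H) + 148)) = -7 + (H + S)*(H + ((H + S) + 148)) = -7 + (H + S)*(H + (148 + H + S)) = -7 + (H + S)*(148 + S + 2*H))
-84036/u(-129, K) = -84036/(-7 + (-129)² + 2*(68/63)² + 148*(68/63) + 148*(-129) + 3*(68/63)*(-129)) = -84036/(-7 + 16641 + 2*(4624/3969) + 10064/63 - 19092 - 2924/7) = -84036/(-7 + 16641 + 9248/3969 + 10064/63 - 19092 - 2924/7) = -84036/(-10770430/3969) = -84036*(-3969/10770430) = 166769442/5385215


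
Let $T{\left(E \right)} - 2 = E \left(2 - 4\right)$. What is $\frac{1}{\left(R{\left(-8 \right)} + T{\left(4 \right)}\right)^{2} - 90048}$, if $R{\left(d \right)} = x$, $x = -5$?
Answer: $- \frac{1}{89927} \approx -1.112 \cdot 10^{-5}$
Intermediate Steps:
$R{\left(d \right)} = -5$
$T{\left(E \right)} = 2 - 2 E$ ($T{\left(E \right)} = 2 + E \left(2 - 4\right) = 2 + E \left(-2\right) = 2 - 2 E$)
$\frac{1}{\left(R{\left(-8 \right)} + T{\left(4 \right)}\right)^{2} - 90048} = \frac{1}{\left(-5 + \left(2 - 8\right)\right)^{2} - 90048} = \frac{1}{\left(-5 - 6\right)^{2} - 90048} = \frac{1}{\left(-11\right)^{2} - 90048} = \frac{1}{121 - 90048} = \frac{1}{-89927} = - \frac{1}{89927}$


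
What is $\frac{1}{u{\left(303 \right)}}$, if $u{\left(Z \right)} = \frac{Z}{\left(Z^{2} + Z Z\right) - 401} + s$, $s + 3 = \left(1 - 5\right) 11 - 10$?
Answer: $- \frac{183217}{10443066} \approx -0.017544$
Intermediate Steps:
$s = -57$ ($s = -3 + \left(\left(1 - 5\right) 11 - 10\right) = -3 - 54 = -57$)
$u{\left(Z \right)} = -57 + \frac{Z}{-401 + 2 Z^{2}}$ ($u{\left(Z \right)} = \frac{Z}{\left(Z^{2} + Z Z\right) - 401} - 57 = \frac{Z}{\left(Z^{2} + Z^{2}\right) - 401} - 57 = \frac{Z}{2 Z^{2} - 401} - 57 = \frac{Z}{-401 + 2 Z^{2}} - 57 = -57 + \frac{Z}{-401 + 2 Z^{2}}$)
$\frac{1}{u{\left(303 \right)}} = \frac{1}{\frac{1}{-401 + 2 \cdot 303^{2}} \left(22857 + 303 - 114 \cdot 303^{2}\right)} = \frac{1}{\frac{1}{-401 + 2 \cdot 91809} \left(22857 + 303 - 10466226\right)} = \frac{1}{\frac{1}{-401 + 183618} \left(22857 + 303 - 10466226\right)} = \frac{1}{\frac{1}{183217} \left(-10443066\right)} = \frac{1}{- \frac{10443066}{183217}} = - \frac{183217}{10443066}$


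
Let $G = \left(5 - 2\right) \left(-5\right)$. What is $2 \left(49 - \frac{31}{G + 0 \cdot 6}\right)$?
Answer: $\frac{1532}{15} \approx 102.13$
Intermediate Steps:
$G = -15$ ($G = 3 \left(-5\right) = -15$)
$2 \left(49 - \frac{31}{G + 0 \cdot 6}\right) = 2 \left(49 - \frac{31}{-15 + 0 \cdot 6}\right) = 2 \left(49 - \frac{31}{-15 + 0}\right) = 2 \left(49 - \frac{31}{-15}\right) = 2 \left(49 - - \frac{31}{15}\right) = 2 \left(49 + \frac{31}{15}\right) = 2 \cdot \frac{766}{15} = \frac{1532}{15}$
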